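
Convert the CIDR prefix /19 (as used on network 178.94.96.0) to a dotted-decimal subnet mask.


/19 means 19 network bits, 13 host bits
Binary: 11111111111111111110000000000000
Mask: 255.255.224.0


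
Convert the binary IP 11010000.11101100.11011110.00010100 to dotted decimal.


11010000 = 208
11101100 = 236
11011110 = 222
00010100 = 20
IP: 208.236.222.20


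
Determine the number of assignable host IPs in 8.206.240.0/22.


Host bits = 32 - 22 = 10
Total addresses = 2^10 = 1024
Usable = total - 2 (network and broadcast)
Usable hosts: 1022


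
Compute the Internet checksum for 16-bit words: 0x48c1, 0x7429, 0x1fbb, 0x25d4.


Sum all words (with carry folding):
+ 0x48c1 = 0x48c1
+ 0x7429 = 0xbcea
+ 0x1fbb = 0xdca5
+ 0x25d4 = 0x027a
One's complement: ~0x027a
Checksum = 0xfd85


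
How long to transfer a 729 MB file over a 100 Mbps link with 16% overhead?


Effective throughput = 100 * (1 - 16/100) = 84 Mbps
File size in Mb = 729 * 8 = 5832 Mb
Time = 5832 / 84
Time = 69.4286 seconds


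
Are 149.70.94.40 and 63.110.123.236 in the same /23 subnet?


Mask: 255.255.254.0
149.70.94.40 AND mask = 149.70.94.0
63.110.123.236 AND mask = 63.110.122.0
No, different subnets (149.70.94.0 vs 63.110.122.0)


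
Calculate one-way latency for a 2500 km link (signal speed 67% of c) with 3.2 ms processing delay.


Speed = 0.67 * 3e5 km/s = 201000 km/s
Propagation delay = 2500 / 201000 = 0.0124 s = 12.4378 ms
Processing delay = 3.2 ms
Total one-way latency = 15.6378 ms


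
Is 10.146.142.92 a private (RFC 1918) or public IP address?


RFC 1918 private ranges:
  10.0.0.0/8 (10.0.0.0 - 10.255.255.255)
  172.16.0.0/12 (172.16.0.0 - 172.31.255.255)
  192.168.0.0/16 (192.168.0.0 - 192.168.255.255)
Private (in 10.0.0.0/8)


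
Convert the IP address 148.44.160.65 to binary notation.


148 = 10010100
44 = 00101100
160 = 10100000
65 = 01000001
Binary: 10010100.00101100.10100000.01000001


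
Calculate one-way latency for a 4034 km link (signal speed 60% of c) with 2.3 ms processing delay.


Speed = 0.6 * 3e5 km/s = 180000 km/s
Propagation delay = 4034 / 180000 = 0.0224 s = 22.4111 ms
Processing delay = 2.3 ms
Total one-way latency = 24.7111 ms


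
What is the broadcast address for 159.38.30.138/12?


Network: 159.32.0.0/12
Host bits = 20
Set all host bits to 1:
Broadcast: 159.47.255.255


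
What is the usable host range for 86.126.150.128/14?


Network: 86.124.0.0
Broadcast: 86.127.255.255
First usable = network + 1
Last usable = broadcast - 1
Range: 86.124.0.1 to 86.127.255.254


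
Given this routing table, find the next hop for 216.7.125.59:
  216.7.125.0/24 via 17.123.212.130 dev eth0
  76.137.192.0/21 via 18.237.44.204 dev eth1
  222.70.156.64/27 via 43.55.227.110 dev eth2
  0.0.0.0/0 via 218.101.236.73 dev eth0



Longest prefix match for 216.7.125.59:
  /24 216.7.125.0: MATCH
  /21 76.137.192.0: no
  /27 222.70.156.64: no
  /0 0.0.0.0: MATCH
Selected: next-hop 17.123.212.130 via eth0 (matched /24)


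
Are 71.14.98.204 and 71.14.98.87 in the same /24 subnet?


Mask: 255.255.255.0
71.14.98.204 AND mask = 71.14.98.0
71.14.98.87 AND mask = 71.14.98.0
Yes, same subnet (71.14.98.0)


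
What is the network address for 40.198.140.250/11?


IP:   00101000.11000110.10001100.11111010
Mask: 11111111.11100000.00000000.00000000
AND operation:
Net:  00101000.11000000.00000000.00000000
Network: 40.192.0.0/11


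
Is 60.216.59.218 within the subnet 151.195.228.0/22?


Subnet network: 151.195.228.0
Test IP AND mask: 60.216.56.0
No, 60.216.59.218 is not in 151.195.228.0/22


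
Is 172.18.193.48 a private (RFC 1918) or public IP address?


RFC 1918 private ranges:
  10.0.0.0/8 (10.0.0.0 - 10.255.255.255)
  172.16.0.0/12 (172.16.0.0 - 172.31.255.255)
  192.168.0.0/16 (192.168.0.0 - 192.168.255.255)
Private (in 172.16.0.0/12)


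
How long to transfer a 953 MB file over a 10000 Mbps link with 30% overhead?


Effective throughput = 10000 * (1 - 30/100) = 7000 Mbps
File size in Mb = 953 * 8 = 7624 Mb
Time = 7624 / 7000
Time = 1.0891 seconds


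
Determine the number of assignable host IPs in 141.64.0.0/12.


Host bits = 32 - 12 = 20
Total addresses = 2^20 = 1048576
Usable = total - 2 (network and broadcast)
Usable hosts: 1048574


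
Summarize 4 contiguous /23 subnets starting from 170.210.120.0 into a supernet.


Original prefix: /23
Number of subnets: 4 = 2^2
New prefix = 23 - 2 = 21
Supernet: 170.210.120.0/21


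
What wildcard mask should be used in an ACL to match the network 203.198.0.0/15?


Subnet mask: 255.254.0.0
Wildcard = 255.255.255.255 - subnet mask
255 - 255 = 0
255 - 254 = 1
255 - 0 = 255
255 - 0 = 255
Wildcard: 0.1.255.255


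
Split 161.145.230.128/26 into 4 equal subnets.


New prefix = 26 + 2 = 28
Each subnet has 16 addresses
  161.145.230.128/28
  161.145.230.144/28
  161.145.230.160/28
  161.145.230.176/28
Subnets: 161.145.230.128/28, 161.145.230.144/28, 161.145.230.160/28, 161.145.230.176/28


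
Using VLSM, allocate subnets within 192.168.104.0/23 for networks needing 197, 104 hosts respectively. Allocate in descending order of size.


197 hosts -> /24 (254 usable): 192.168.104.0/24
104 hosts -> /25 (126 usable): 192.168.105.0/25
Allocation: 192.168.104.0/24 (197 hosts, 254 usable); 192.168.105.0/25 (104 hosts, 126 usable)


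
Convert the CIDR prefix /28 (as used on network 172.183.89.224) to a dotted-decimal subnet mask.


/28 means 28 network bits, 4 host bits
Binary: 11111111111111111111111111110000
Mask: 255.255.255.240


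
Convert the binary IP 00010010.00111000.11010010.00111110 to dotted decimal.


00010010 = 18
00111000 = 56
11010010 = 210
00111110 = 62
IP: 18.56.210.62


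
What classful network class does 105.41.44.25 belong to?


First octet: 105
Binary: 01101001
0xxxxxxx -> Class A (1-126)
Class A, default mask 255.0.0.0 (/8)


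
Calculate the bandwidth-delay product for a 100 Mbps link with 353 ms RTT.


BDP = bandwidth * RTT
= 100 Mbps * 353 ms
= 100 * 1e6 * 353 / 1000 bits
= 35300000 bits
= 4412500 bytes
= 4309.082 KB
BDP = 35300000 bits (4412500 bytes)


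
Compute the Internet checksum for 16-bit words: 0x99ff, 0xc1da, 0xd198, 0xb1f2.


Sum all words (with carry folding):
+ 0x99ff = 0x99ff
+ 0xc1da = 0x5bda
+ 0xd198 = 0x2d73
+ 0xb1f2 = 0xdf65
One's complement: ~0xdf65
Checksum = 0x209a


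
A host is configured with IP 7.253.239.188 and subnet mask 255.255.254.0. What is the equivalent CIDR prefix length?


Binary: 11111111.11111111.11111110.00000000
Count leading 1s
Prefix: /23


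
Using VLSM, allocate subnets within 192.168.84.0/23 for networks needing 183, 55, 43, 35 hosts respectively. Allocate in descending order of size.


183 hosts -> /24 (254 usable): 192.168.84.0/24
55 hosts -> /26 (62 usable): 192.168.85.0/26
43 hosts -> /26 (62 usable): 192.168.85.64/26
35 hosts -> /26 (62 usable): 192.168.85.128/26
Allocation: 192.168.84.0/24 (183 hosts, 254 usable); 192.168.85.0/26 (55 hosts, 62 usable); 192.168.85.64/26 (43 hosts, 62 usable); 192.168.85.128/26 (35 hosts, 62 usable)


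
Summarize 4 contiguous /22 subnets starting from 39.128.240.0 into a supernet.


Original prefix: /22
Number of subnets: 4 = 2^2
New prefix = 22 - 2 = 20
Supernet: 39.128.240.0/20


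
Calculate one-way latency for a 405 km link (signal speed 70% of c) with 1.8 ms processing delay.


Speed = 0.7 * 3e5 km/s = 210000 km/s
Propagation delay = 405 / 210000 = 0.0019 s = 1.9286 ms
Processing delay = 1.8 ms
Total one-way latency = 3.7286 ms


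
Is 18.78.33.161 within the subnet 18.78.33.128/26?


Subnet network: 18.78.33.128
Test IP AND mask: 18.78.33.128
Yes, 18.78.33.161 is in 18.78.33.128/26


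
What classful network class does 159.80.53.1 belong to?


First octet: 159
Binary: 10011111
10xxxxxx -> Class B (128-191)
Class B, default mask 255.255.0.0 (/16)


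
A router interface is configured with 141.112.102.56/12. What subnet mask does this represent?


/12 means 12 network bits, 20 host bits
Binary: 11111111111100000000000000000000
Mask: 255.240.0.0


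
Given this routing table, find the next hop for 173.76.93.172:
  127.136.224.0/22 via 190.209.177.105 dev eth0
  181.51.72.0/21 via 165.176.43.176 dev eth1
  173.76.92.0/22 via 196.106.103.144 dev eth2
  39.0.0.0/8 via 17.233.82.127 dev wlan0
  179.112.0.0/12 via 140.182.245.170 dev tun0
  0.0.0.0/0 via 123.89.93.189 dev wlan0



Longest prefix match for 173.76.93.172:
  /22 127.136.224.0: no
  /21 181.51.72.0: no
  /22 173.76.92.0: MATCH
  /8 39.0.0.0: no
  /12 179.112.0.0: no
  /0 0.0.0.0: MATCH
Selected: next-hop 196.106.103.144 via eth2 (matched /22)


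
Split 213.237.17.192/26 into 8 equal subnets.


New prefix = 26 + 3 = 29
Each subnet has 8 addresses
  213.237.17.192/29
  213.237.17.200/29
  213.237.17.208/29
  213.237.17.216/29
  213.237.17.224/29
  213.237.17.232/29
  213.237.17.240/29
  213.237.17.248/29
Subnets: 213.237.17.192/29, 213.237.17.200/29, 213.237.17.208/29, 213.237.17.216/29, 213.237.17.224/29, 213.237.17.232/29, 213.237.17.240/29, 213.237.17.248/29


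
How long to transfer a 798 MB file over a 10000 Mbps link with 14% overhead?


Effective throughput = 10000 * (1 - 14/100) = 8600 Mbps
File size in Mb = 798 * 8 = 6384 Mb
Time = 6384 / 8600
Time = 0.7423 seconds


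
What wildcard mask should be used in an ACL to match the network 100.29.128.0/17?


Subnet mask: 255.255.128.0
Wildcard = 255.255.255.255 - subnet mask
255 - 255 = 0
255 - 255 = 0
255 - 128 = 127
255 - 0 = 255
Wildcard: 0.0.127.255


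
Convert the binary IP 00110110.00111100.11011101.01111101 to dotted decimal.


00110110 = 54
00111100 = 60
11011101 = 221
01111101 = 125
IP: 54.60.221.125


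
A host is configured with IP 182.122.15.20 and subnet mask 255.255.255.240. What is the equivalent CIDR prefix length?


Binary: 11111111.11111111.11111111.11110000
Count leading 1s
Prefix: /28


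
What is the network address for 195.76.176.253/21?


IP:   11000011.01001100.10110000.11111101
Mask: 11111111.11111111.11111000.00000000
AND operation:
Net:  11000011.01001100.10110000.00000000
Network: 195.76.176.0/21


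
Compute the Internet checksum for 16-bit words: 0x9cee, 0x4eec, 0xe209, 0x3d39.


Sum all words (with carry folding):
+ 0x9cee = 0x9cee
+ 0x4eec = 0xebda
+ 0xe209 = 0xcde4
+ 0x3d39 = 0x0b1e
One's complement: ~0x0b1e
Checksum = 0xf4e1


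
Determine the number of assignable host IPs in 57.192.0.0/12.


Host bits = 32 - 12 = 20
Total addresses = 2^20 = 1048576
Usable = total - 2 (network and broadcast)
Usable hosts: 1048574


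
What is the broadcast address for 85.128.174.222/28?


Network: 85.128.174.208/28
Host bits = 4
Set all host bits to 1:
Broadcast: 85.128.174.223


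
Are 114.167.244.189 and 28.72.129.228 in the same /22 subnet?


Mask: 255.255.252.0
114.167.244.189 AND mask = 114.167.244.0
28.72.129.228 AND mask = 28.72.128.0
No, different subnets (114.167.244.0 vs 28.72.128.0)


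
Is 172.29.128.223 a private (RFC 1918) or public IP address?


RFC 1918 private ranges:
  10.0.0.0/8 (10.0.0.0 - 10.255.255.255)
  172.16.0.0/12 (172.16.0.0 - 172.31.255.255)
  192.168.0.0/16 (192.168.0.0 - 192.168.255.255)
Private (in 172.16.0.0/12)


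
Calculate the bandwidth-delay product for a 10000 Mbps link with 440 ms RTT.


BDP = bandwidth * RTT
= 10000 Mbps * 440 ms
= 10000 * 1e6 * 440 / 1000 bits
= 4400000000 bits
= 550000000 bytes
= 537109.375 KB
BDP = 4400000000 bits (550000000 bytes)


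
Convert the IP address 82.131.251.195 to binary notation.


82 = 01010010
131 = 10000011
251 = 11111011
195 = 11000011
Binary: 01010010.10000011.11111011.11000011


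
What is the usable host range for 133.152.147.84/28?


Network: 133.152.147.80
Broadcast: 133.152.147.95
First usable = network + 1
Last usable = broadcast - 1
Range: 133.152.147.81 to 133.152.147.94


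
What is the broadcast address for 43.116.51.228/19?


Network: 43.116.32.0/19
Host bits = 13
Set all host bits to 1:
Broadcast: 43.116.63.255


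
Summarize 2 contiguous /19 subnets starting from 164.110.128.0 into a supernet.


Original prefix: /19
Number of subnets: 2 = 2^1
New prefix = 19 - 1 = 18
Supernet: 164.110.128.0/18


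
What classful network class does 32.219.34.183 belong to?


First octet: 32
Binary: 00100000
0xxxxxxx -> Class A (1-126)
Class A, default mask 255.0.0.0 (/8)


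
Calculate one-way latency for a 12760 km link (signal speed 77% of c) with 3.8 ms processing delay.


Speed = 0.77 * 3e5 km/s = 231000 km/s
Propagation delay = 12760 / 231000 = 0.0552 s = 55.2381 ms
Processing delay = 3.8 ms
Total one-way latency = 59.0381 ms


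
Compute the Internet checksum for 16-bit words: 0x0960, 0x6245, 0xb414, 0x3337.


Sum all words (with carry folding):
+ 0x0960 = 0x0960
+ 0x6245 = 0x6ba5
+ 0xb414 = 0x1fba
+ 0x3337 = 0x52f1
One's complement: ~0x52f1
Checksum = 0xad0e


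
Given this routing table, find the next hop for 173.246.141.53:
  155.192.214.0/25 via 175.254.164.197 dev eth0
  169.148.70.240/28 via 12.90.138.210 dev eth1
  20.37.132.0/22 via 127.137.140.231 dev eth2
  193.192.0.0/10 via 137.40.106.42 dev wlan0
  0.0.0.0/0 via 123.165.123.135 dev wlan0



Longest prefix match for 173.246.141.53:
  /25 155.192.214.0: no
  /28 169.148.70.240: no
  /22 20.37.132.0: no
  /10 193.192.0.0: no
  /0 0.0.0.0: MATCH
Selected: next-hop 123.165.123.135 via wlan0 (matched /0)


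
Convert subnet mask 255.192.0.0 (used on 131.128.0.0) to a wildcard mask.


Subnet mask: 255.192.0.0
Wildcard = 255.255.255.255 - subnet mask
255 - 255 = 0
255 - 192 = 63
255 - 0 = 255
255 - 0 = 255
Wildcard: 0.63.255.255


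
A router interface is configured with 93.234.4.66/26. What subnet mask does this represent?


/26 means 26 network bits, 6 host bits
Binary: 11111111111111111111111111000000
Mask: 255.255.255.192


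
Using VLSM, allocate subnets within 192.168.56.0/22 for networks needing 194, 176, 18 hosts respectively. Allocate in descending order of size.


194 hosts -> /24 (254 usable): 192.168.56.0/24
176 hosts -> /24 (254 usable): 192.168.57.0/24
18 hosts -> /27 (30 usable): 192.168.58.0/27
Allocation: 192.168.56.0/24 (194 hosts, 254 usable); 192.168.57.0/24 (176 hosts, 254 usable); 192.168.58.0/27 (18 hosts, 30 usable)


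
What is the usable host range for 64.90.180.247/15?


Network: 64.90.0.0
Broadcast: 64.91.255.255
First usable = network + 1
Last usable = broadcast - 1
Range: 64.90.0.1 to 64.91.255.254


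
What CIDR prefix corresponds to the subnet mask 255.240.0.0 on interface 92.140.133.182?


Binary: 11111111.11110000.00000000.00000000
Count leading 1s
Prefix: /12


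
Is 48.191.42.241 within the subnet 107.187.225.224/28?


Subnet network: 107.187.225.224
Test IP AND mask: 48.191.42.240
No, 48.191.42.241 is not in 107.187.225.224/28


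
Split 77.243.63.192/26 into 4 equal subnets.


New prefix = 26 + 2 = 28
Each subnet has 16 addresses
  77.243.63.192/28
  77.243.63.208/28
  77.243.63.224/28
  77.243.63.240/28
Subnets: 77.243.63.192/28, 77.243.63.208/28, 77.243.63.224/28, 77.243.63.240/28


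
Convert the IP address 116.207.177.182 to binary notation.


116 = 01110100
207 = 11001111
177 = 10110001
182 = 10110110
Binary: 01110100.11001111.10110001.10110110


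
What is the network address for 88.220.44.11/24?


IP:   01011000.11011100.00101100.00001011
Mask: 11111111.11111111.11111111.00000000
AND operation:
Net:  01011000.11011100.00101100.00000000
Network: 88.220.44.0/24


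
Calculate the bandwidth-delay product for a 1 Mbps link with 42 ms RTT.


BDP = bandwidth * RTT
= 1 Mbps * 42 ms
= 1 * 1e6 * 42 / 1000 bits
= 42000 bits
= 5250 bytes
= 5.127 KB
BDP = 42000 bits (5250 bytes)


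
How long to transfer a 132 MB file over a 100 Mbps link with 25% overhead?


Effective throughput = 100 * (1 - 25/100) = 75 Mbps
File size in Mb = 132 * 8 = 1056 Mb
Time = 1056 / 75
Time = 14.08 seconds


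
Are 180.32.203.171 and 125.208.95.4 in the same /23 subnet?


Mask: 255.255.254.0
180.32.203.171 AND mask = 180.32.202.0
125.208.95.4 AND mask = 125.208.94.0
No, different subnets (180.32.202.0 vs 125.208.94.0)


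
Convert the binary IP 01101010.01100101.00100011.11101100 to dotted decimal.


01101010 = 106
01100101 = 101
00100011 = 35
11101100 = 236
IP: 106.101.35.236


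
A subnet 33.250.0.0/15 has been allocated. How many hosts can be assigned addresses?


Host bits = 32 - 15 = 17
Total addresses = 2^17 = 131072
Usable = total - 2 (network and broadcast)
Usable hosts: 131070


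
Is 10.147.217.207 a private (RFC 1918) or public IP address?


RFC 1918 private ranges:
  10.0.0.0/8 (10.0.0.0 - 10.255.255.255)
  172.16.0.0/12 (172.16.0.0 - 172.31.255.255)
  192.168.0.0/16 (192.168.0.0 - 192.168.255.255)
Private (in 10.0.0.0/8)


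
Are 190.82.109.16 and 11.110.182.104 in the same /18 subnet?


Mask: 255.255.192.0
190.82.109.16 AND mask = 190.82.64.0
11.110.182.104 AND mask = 11.110.128.0
No, different subnets (190.82.64.0 vs 11.110.128.0)


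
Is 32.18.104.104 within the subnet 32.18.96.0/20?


Subnet network: 32.18.96.0
Test IP AND mask: 32.18.96.0
Yes, 32.18.104.104 is in 32.18.96.0/20


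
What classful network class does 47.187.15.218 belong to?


First octet: 47
Binary: 00101111
0xxxxxxx -> Class A (1-126)
Class A, default mask 255.0.0.0 (/8)


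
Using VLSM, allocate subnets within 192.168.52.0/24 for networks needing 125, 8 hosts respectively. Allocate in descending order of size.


125 hosts -> /25 (126 usable): 192.168.52.0/25
8 hosts -> /28 (14 usable): 192.168.52.128/28
Allocation: 192.168.52.0/25 (125 hosts, 126 usable); 192.168.52.128/28 (8 hosts, 14 usable)


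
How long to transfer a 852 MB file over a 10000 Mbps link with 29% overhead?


Effective throughput = 10000 * (1 - 29/100) = 7100 Mbps
File size in Mb = 852 * 8 = 6816 Mb
Time = 6816 / 7100
Time = 0.96 seconds


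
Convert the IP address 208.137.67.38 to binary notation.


208 = 11010000
137 = 10001001
67 = 01000011
38 = 00100110
Binary: 11010000.10001001.01000011.00100110


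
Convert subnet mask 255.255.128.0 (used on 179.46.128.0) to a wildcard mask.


Subnet mask: 255.255.128.0
Wildcard = 255.255.255.255 - subnet mask
255 - 255 = 0
255 - 255 = 0
255 - 128 = 127
255 - 0 = 255
Wildcard: 0.0.127.255


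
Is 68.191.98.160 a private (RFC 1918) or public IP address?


RFC 1918 private ranges:
  10.0.0.0/8 (10.0.0.0 - 10.255.255.255)
  172.16.0.0/12 (172.16.0.0 - 172.31.255.255)
  192.168.0.0/16 (192.168.0.0 - 192.168.255.255)
Public (not in any RFC 1918 range)


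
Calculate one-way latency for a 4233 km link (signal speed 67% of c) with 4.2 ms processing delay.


Speed = 0.67 * 3e5 km/s = 201000 km/s
Propagation delay = 4233 / 201000 = 0.0211 s = 21.0597 ms
Processing delay = 4.2 ms
Total one-way latency = 25.2597 ms


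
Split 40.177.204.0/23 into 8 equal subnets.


New prefix = 23 + 3 = 26
Each subnet has 64 addresses
  40.177.204.0/26
  40.177.204.64/26
  40.177.204.128/26
  40.177.204.192/26
  40.177.205.0/26
  40.177.205.64/26
  40.177.205.128/26
  40.177.205.192/26
Subnets: 40.177.204.0/26, 40.177.204.64/26, 40.177.204.128/26, 40.177.204.192/26, 40.177.205.0/26, 40.177.205.64/26, 40.177.205.128/26, 40.177.205.192/26


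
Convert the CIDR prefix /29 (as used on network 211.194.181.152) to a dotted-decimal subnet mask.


/29 means 29 network bits, 3 host bits
Binary: 11111111111111111111111111111000
Mask: 255.255.255.248


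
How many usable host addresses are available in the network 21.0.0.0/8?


Host bits = 32 - 8 = 24
Total addresses = 2^24 = 16777216
Usable = total - 2 (network and broadcast)
Usable hosts: 16777214


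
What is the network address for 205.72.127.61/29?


IP:   11001101.01001000.01111111.00111101
Mask: 11111111.11111111.11111111.11111000
AND operation:
Net:  11001101.01001000.01111111.00111000
Network: 205.72.127.56/29


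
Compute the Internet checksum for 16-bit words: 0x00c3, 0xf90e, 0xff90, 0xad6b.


Sum all words (with carry folding):
+ 0x00c3 = 0x00c3
+ 0xf90e = 0xf9d1
+ 0xff90 = 0xf962
+ 0xad6b = 0xa6ce
One's complement: ~0xa6ce
Checksum = 0x5931


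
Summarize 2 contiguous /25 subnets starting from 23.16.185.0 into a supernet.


Original prefix: /25
Number of subnets: 2 = 2^1
New prefix = 25 - 1 = 24
Supernet: 23.16.185.0/24


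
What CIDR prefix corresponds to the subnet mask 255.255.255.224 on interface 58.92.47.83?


Binary: 11111111.11111111.11111111.11100000
Count leading 1s
Prefix: /27


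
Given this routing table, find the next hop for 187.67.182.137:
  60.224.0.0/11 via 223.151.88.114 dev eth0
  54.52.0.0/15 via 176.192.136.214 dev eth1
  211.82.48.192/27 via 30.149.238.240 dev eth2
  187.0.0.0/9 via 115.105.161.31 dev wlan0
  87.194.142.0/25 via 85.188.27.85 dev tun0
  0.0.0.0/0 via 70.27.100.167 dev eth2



Longest prefix match for 187.67.182.137:
  /11 60.224.0.0: no
  /15 54.52.0.0: no
  /27 211.82.48.192: no
  /9 187.0.0.0: MATCH
  /25 87.194.142.0: no
  /0 0.0.0.0: MATCH
Selected: next-hop 115.105.161.31 via wlan0 (matched /9)


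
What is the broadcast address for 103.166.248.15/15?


Network: 103.166.0.0/15
Host bits = 17
Set all host bits to 1:
Broadcast: 103.167.255.255


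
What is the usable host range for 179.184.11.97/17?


Network: 179.184.0.0
Broadcast: 179.184.127.255
First usable = network + 1
Last usable = broadcast - 1
Range: 179.184.0.1 to 179.184.127.254


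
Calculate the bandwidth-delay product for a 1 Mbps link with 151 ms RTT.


BDP = bandwidth * RTT
= 1 Mbps * 151 ms
= 1 * 1e6 * 151 / 1000 bits
= 151000 bits
= 18875 bytes
= 18.4326 KB
BDP = 151000 bits (18875 bytes)


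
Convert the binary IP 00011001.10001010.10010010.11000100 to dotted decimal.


00011001 = 25
10001010 = 138
10010010 = 146
11000100 = 196
IP: 25.138.146.196


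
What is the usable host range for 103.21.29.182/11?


Network: 103.0.0.0
Broadcast: 103.31.255.255
First usable = network + 1
Last usable = broadcast - 1
Range: 103.0.0.1 to 103.31.255.254


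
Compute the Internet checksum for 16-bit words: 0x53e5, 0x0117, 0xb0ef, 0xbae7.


Sum all words (with carry folding):
+ 0x53e5 = 0x53e5
+ 0x0117 = 0x54fc
+ 0xb0ef = 0x05ec
+ 0xbae7 = 0xc0d3
One's complement: ~0xc0d3
Checksum = 0x3f2c


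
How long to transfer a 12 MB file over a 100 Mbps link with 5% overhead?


Effective throughput = 100 * (1 - 5/100) = 95 Mbps
File size in Mb = 12 * 8 = 96 Mb
Time = 96 / 95
Time = 1.0105 seconds


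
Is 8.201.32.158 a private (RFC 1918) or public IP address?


RFC 1918 private ranges:
  10.0.0.0/8 (10.0.0.0 - 10.255.255.255)
  172.16.0.0/12 (172.16.0.0 - 172.31.255.255)
  192.168.0.0/16 (192.168.0.0 - 192.168.255.255)
Public (not in any RFC 1918 range)


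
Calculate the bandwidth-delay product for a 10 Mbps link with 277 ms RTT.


BDP = bandwidth * RTT
= 10 Mbps * 277 ms
= 10 * 1e6 * 277 / 1000 bits
= 2770000 bits
= 346250 bytes
= 338.1348 KB
BDP = 2770000 bits (346250 bytes)


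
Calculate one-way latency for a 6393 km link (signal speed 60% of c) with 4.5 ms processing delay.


Speed = 0.6 * 3e5 km/s = 180000 km/s
Propagation delay = 6393 / 180000 = 0.0355 s = 35.5167 ms
Processing delay = 4.5 ms
Total one-way latency = 40.0167 ms


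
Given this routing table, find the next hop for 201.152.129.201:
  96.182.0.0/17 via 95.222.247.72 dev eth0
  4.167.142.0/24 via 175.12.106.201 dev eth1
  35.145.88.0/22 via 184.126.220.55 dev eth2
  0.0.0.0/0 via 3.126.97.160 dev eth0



Longest prefix match for 201.152.129.201:
  /17 96.182.0.0: no
  /24 4.167.142.0: no
  /22 35.145.88.0: no
  /0 0.0.0.0: MATCH
Selected: next-hop 3.126.97.160 via eth0 (matched /0)


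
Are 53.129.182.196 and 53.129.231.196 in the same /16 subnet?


Mask: 255.255.0.0
53.129.182.196 AND mask = 53.129.0.0
53.129.231.196 AND mask = 53.129.0.0
Yes, same subnet (53.129.0.0)


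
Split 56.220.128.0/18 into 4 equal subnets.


New prefix = 18 + 2 = 20
Each subnet has 4096 addresses
  56.220.128.0/20
  56.220.144.0/20
  56.220.160.0/20
  56.220.176.0/20
Subnets: 56.220.128.0/20, 56.220.144.0/20, 56.220.160.0/20, 56.220.176.0/20


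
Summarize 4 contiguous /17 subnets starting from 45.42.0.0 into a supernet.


Original prefix: /17
Number of subnets: 4 = 2^2
New prefix = 17 - 2 = 15
Supernet: 45.42.0.0/15


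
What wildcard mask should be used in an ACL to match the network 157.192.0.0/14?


Subnet mask: 255.252.0.0
Wildcard = 255.255.255.255 - subnet mask
255 - 255 = 0
255 - 252 = 3
255 - 0 = 255
255 - 0 = 255
Wildcard: 0.3.255.255


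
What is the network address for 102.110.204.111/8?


IP:   01100110.01101110.11001100.01101111
Mask: 11111111.00000000.00000000.00000000
AND operation:
Net:  01100110.00000000.00000000.00000000
Network: 102.0.0.0/8


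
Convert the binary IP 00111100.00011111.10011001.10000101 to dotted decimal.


00111100 = 60
00011111 = 31
10011001 = 153
10000101 = 133
IP: 60.31.153.133


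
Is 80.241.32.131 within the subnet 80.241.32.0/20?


Subnet network: 80.241.32.0
Test IP AND mask: 80.241.32.0
Yes, 80.241.32.131 is in 80.241.32.0/20


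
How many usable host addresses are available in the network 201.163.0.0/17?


Host bits = 32 - 17 = 15
Total addresses = 2^15 = 32768
Usable = total - 2 (network and broadcast)
Usable hosts: 32766


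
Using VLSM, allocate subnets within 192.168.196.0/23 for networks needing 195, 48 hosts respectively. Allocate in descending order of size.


195 hosts -> /24 (254 usable): 192.168.196.0/24
48 hosts -> /26 (62 usable): 192.168.197.0/26
Allocation: 192.168.196.0/24 (195 hosts, 254 usable); 192.168.197.0/26 (48 hosts, 62 usable)


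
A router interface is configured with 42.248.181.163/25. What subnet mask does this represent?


/25 means 25 network bits, 7 host bits
Binary: 11111111111111111111111110000000
Mask: 255.255.255.128


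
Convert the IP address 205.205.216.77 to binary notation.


205 = 11001101
205 = 11001101
216 = 11011000
77 = 01001101
Binary: 11001101.11001101.11011000.01001101


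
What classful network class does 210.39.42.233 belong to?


First octet: 210
Binary: 11010010
110xxxxx -> Class C (192-223)
Class C, default mask 255.255.255.0 (/24)


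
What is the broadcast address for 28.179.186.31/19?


Network: 28.179.160.0/19
Host bits = 13
Set all host bits to 1:
Broadcast: 28.179.191.255


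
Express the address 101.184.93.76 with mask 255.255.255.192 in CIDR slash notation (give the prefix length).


Binary: 11111111.11111111.11111111.11000000
Count leading 1s
Prefix: /26


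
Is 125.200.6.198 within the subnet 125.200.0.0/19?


Subnet network: 125.200.0.0
Test IP AND mask: 125.200.0.0
Yes, 125.200.6.198 is in 125.200.0.0/19


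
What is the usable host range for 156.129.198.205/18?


Network: 156.129.192.0
Broadcast: 156.129.255.255
First usable = network + 1
Last usable = broadcast - 1
Range: 156.129.192.1 to 156.129.255.254


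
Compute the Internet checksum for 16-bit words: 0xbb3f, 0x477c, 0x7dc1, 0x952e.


Sum all words (with carry folding):
+ 0xbb3f = 0xbb3f
+ 0x477c = 0x02bc
+ 0x7dc1 = 0x807d
+ 0x952e = 0x15ac
One's complement: ~0x15ac
Checksum = 0xea53


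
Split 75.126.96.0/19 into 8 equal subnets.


New prefix = 19 + 3 = 22
Each subnet has 1024 addresses
  75.126.96.0/22
  75.126.100.0/22
  75.126.104.0/22
  75.126.108.0/22
  75.126.112.0/22
  75.126.116.0/22
  75.126.120.0/22
  75.126.124.0/22
Subnets: 75.126.96.0/22, 75.126.100.0/22, 75.126.104.0/22, 75.126.108.0/22, 75.126.112.0/22, 75.126.116.0/22, 75.126.120.0/22, 75.126.124.0/22


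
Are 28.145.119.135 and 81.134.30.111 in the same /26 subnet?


Mask: 255.255.255.192
28.145.119.135 AND mask = 28.145.119.128
81.134.30.111 AND mask = 81.134.30.64
No, different subnets (28.145.119.128 vs 81.134.30.64)


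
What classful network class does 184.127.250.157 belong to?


First octet: 184
Binary: 10111000
10xxxxxx -> Class B (128-191)
Class B, default mask 255.255.0.0 (/16)


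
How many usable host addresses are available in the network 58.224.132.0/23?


Host bits = 32 - 23 = 9
Total addresses = 2^9 = 512
Usable = total - 2 (network and broadcast)
Usable hosts: 510


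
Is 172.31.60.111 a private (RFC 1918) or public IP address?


RFC 1918 private ranges:
  10.0.0.0/8 (10.0.0.0 - 10.255.255.255)
  172.16.0.0/12 (172.16.0.0 - 172.31.255.255)
  192.168.0.0/16 (192.168.0.0 - 192.168.255.255)
Private (in 172.16.0.0/12)


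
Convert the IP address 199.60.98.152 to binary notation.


199 = 11000111
60 = 00111100
98 = 01100010
152 = 10011000
Binary: 11000111.00111100.01100010.10011000


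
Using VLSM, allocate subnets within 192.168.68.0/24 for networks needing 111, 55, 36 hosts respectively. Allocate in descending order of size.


111 hosts -> /25 (126 usable): 192.168.68.0/25
55 hosts -> /26 (62 usable): 192.168.68.128/26
36 hosts -> /26 (62 usable): 192.168.68.192/26
Allocation: 192.168.68.0/25 (111 hosts, 126 usable); 192.168.68.128/26 (55 hosts, 62 usable); 192.168.68.192/26 (36 hosts, 62 usable)


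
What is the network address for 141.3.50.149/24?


IP:   10001101.00000011.00110010.10010101
Mask: 11111111.11111111.11111111.00000000
AND operation:
Net:  10001101.00000011.00110010.00000000
Network: 141.3.50.0/24


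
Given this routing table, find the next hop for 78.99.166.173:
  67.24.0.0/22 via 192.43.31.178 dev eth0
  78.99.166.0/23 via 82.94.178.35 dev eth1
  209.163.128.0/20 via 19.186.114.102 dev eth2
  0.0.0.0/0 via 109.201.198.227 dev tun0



Longest prefix match for 78.99.166.173:
  /22 67.24.0.0: no
  /23 78.99.166.0: MATCH
  /20 209.163.128.0: no
  /0 0.0.0.0: MATCH
Selected: next-hop 82.94.178.35 via eth1 (matched /23)


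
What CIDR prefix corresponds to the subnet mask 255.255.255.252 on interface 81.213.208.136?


Binary: 11111111.11111111.11111111.11111100
Count leading 1s
Prefix: /30


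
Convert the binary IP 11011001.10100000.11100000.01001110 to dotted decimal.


11011001 = 217
10100000 = 160
11100000 = 224
01001110 = 78
IP: 217.160.224.78


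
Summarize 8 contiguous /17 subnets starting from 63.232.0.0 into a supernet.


Original prefix: /17
Number of subnets: 8 = 2^3
New prefix = 17 - 3 = 14
Supernet: 63.232.0.0/14


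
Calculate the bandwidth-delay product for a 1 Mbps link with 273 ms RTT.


BDP = bandwidth * RTT
= 1 Mbps * 273 ms
= 1 * 1e6 * 273 / 1000 bits
= 273000 bits
= 34125 bytes
= 33.3252 KB
BDP = 273000 bits (34125 bytes)


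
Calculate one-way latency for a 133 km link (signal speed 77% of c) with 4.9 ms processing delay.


Speed = 0.77 * 3e5 km/s = 231000 km/s
Propagation delay = 133 / 231000 = 0.0006 s = 0.5758 ms
Processing delay = 4.9 ms
Total one-way latency = 5.4758 ms


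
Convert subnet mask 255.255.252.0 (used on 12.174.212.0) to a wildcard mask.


Subnet mask: 255.255.252.0
Wildcard = 255.255.255.255 - subnet mask
255 - 255 = 0
255 - 255 = 0
255 - 252 = 3
255 - 0 = 255
Wildcard: 0.0.3.255


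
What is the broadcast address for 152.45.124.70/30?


Network: 152.45.124.68/30
Host bits = 2
Set all host bits to 1:
Broadcast: 152.45.124.71


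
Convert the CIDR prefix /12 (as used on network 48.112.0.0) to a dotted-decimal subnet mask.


/12 means 12 network bits, 20 host bits
Binary: 11111111111100000000000000000000
Mask: 255.240.0.0


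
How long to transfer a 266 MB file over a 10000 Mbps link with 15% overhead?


Effective throughput = 10000 * (1 - 15/100) = 8500 Mbps
File size in Mb = 266 * 8 = 2128 Mb
Time = 2128 / 8500
Time = 0.2504 seconds


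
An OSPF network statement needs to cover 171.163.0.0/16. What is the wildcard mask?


Subnet mask: 255.255.0.0
Wildcard = 255.255.255.255 - subnet mask
255 - 255 = 0
255 - 255 = 0
255 - 0 = 255
255 - 0 = 255
Wildcard: 0.0.255.255


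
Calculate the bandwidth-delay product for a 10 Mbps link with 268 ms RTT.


BDP = bandwidth * RTT
= 10 Mbps * 268 ms
= 10 * 1e6 * 268 / 1000 bits
= 2680000 bits
= 335000 bytes
= 327.1484 KB
BDP = 2680000 bits (335000 bytes)


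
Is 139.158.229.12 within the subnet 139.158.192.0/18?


Subnet network: 139.158.192.0
Test IP AND mask: 139.158.192.0
Yes, 139.158.229.12 is in 139.158.192.0/18


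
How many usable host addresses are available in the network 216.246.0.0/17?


Host bits = 32 - 17 = 15
Total addresses = 2^15 = 32768
Usable = total - 2 (network and broadcast)
Usable hosts: 32766


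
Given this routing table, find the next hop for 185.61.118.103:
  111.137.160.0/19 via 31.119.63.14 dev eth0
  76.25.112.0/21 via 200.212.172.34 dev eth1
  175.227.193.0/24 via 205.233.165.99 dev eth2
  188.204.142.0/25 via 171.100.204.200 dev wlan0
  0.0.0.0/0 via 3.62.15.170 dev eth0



Longest prefix match for 185.61.118.103:
  /19 111.137.160.0: no
  /21 76.25.112.0: no
  /24 175.227.193.0: no
  /25 188.204.142.0: no
  /0 0.0.0.0: MATCH
Selected: next-hop 3.62.15.170 via eth0 (matched /0)


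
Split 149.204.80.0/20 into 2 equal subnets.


New prefix = 20 + 1 = 21
Each subnet has 2048 addresses
  149.204.80.0/21
  149.204.88.0/21
Subnets: 149.204.80.0/21, 149.204.88.0/21


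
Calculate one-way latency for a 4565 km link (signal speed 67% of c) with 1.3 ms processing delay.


Speed = 0.67 * 3e5 km/s = 201000 km/s
Propagation delay = 4565 / 201000 = 0.0227 s = 22.7114 ms
Processing delay = 1.3 ms
Total one-way latency = 24.0114 ms


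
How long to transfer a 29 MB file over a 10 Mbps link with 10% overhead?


Effective throughput = 10 * (1 - 10/100) = 9 Mbps
File size in Mb = 29 * 8 = 232 Mb
Time = 232 / 9
Time = 25.7778 seconds


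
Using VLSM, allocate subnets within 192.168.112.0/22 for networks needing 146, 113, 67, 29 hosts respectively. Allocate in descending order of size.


146 hosts -> /24 (254 usable): 192.168.112.0/24
113 hosts -> /25 (126 usable): 192.168.113.0/25
67 hosts -> /25 (126 usable): 192.168.113.128/25
29 hosts -> /27 (30 usable): 192.168.114.0/27
Allocation: 192.168.112.0/24 (146 hosts, 254 usable); 192.168.113.0/25 (113 hosts, 126 usable); 192.168.113.128/25 (67 hosts, 126 usable); 192.168.114.0/27 (29 hosts, 30 usable)


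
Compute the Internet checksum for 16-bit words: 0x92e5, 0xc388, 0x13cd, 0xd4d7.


Sum all words (with carry folding):
+ 0x92e5 = 0x92e5
+ 0xc388 = 0x566e
+ 0x13cd = 0x6a3b
+ 0xd4d7 = 0x3f13
One's complement: ~0x3f13
Checksum = 0xc0ec


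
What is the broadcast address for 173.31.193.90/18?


Network: 173.31.192.0/18
Host bits = 14
Set all host bits to 1:
Broadcast: 173.31.255.255


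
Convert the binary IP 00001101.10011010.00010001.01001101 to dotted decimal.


00001101 = 13
10011010 = 154
00010001 = 17
01001101 = 77
IP: 13.154.17.77


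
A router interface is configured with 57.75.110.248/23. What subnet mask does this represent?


/23 means 23 network bits, 9 host bits
Binary: 11111111111111111111111000000000
Mask: 255.255.254.0


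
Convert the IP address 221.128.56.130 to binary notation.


221 = 11011101
128 = 10000000
56 = 00111000
130 = 10000010
Binary: 11011101.10000000.00111000.10000010


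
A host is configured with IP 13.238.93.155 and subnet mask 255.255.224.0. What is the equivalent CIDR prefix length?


Binary: 11111111.11111111.11100000.00000000
Count leading 1s
Prefix: /19


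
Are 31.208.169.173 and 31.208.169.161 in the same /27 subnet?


Mask: 255.255.255.224
31.208.169.173 AND mask = 31.208.169.160
31.208.169.161 AND mask = 31.208.169.160
Yes, same subnet (31.208.169.160)


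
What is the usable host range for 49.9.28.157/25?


Network: 49.9.28.128
Broadcast: 49.9.28.255
First usable = network + 1
Last usable = broadcast - 1
Range: 49.9.28.129 to 49.9.28.254


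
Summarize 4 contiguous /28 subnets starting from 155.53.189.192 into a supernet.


Original prefix: /28
Number of subnets: 4 = 2^2
New prefix = 28 - 2 = 26
Supernet: 155.53.189.192/26


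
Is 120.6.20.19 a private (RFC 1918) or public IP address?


RFC 1918 private ranges:
  10.0.0.0/8 (10.0.0.0 - 10.255.255.255)
  172.16.0.0/12 (172.16.0.0 - 172.31.255.255)
  192.168.0.0/16 (192.168.0.0 - 192.168.255.255)
Public (not in any RFC 1918 range)


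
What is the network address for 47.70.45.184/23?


IP:   00101111.01000110.00101101.10111000
Mask: 11111111.11111111.11111110.00000000
AND operation:
Net:  00101111.01000110.00101100.00000000
Network: 47.70.44.0/23


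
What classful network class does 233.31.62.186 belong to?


First octet: 233
Binary: 11101001
1110xxxx -> Class D (224-239)
Class D (multicast), default mask N/A


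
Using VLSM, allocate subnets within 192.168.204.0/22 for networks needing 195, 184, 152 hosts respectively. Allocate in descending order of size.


195 hosts -> /24 (254 usable): 192.168.204.0/24
184 hosts -> /24 (254 usable): 192.168.205.0/24
152 hosts -> /24 (254 usable): 192.168.206.0/24
Allocation: 192.168.204.0/24 (195 hosts, 254 usable); 192.168.205.0/24 (184 hosts, 254 usable); 192.168.206.0/24 (152 hosts, 254 usable)


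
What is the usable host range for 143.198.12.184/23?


Network: 143.198.12.0
Broadcast: 143.198.13.255
First usable = network + 1
Last usable = broadcast - 1
Range: 143.198.12.1 to 143.198.13.254


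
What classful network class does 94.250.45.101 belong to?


First octet: 94
Binary: 01011110
0xxxxxxx -> Class A (1-126)
Class A, default mask 255.0.0.0 (/8)


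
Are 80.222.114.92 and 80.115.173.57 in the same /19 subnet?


Mask: 255.255.224.0
80.222.114.92 AND mask = 80.222.96.0
80.115.173.57 AND mask = 80.115.160.0
No, different subnets (80.222.96.0 vs 80.115.160.0)


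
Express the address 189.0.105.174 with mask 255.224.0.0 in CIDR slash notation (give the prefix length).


Binary: 11111111.11100000.00000000.00000000
Count leading 1s
Prefix: /11


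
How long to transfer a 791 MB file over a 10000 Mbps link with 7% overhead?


Effective throughput = 10000 * (1 - 7/100) = 9300 Mbps
File size in Mb = 791 * 8 = 6328 Mb
Time = 6328 / 9300
Time = 0.6804 seconds


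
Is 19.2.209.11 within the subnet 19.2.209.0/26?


Subnet network: 19.2.209.0
Test IP AND mask: 19.2.209.0
Yes, 19.2.209.11 is in 19.2.209.0/26


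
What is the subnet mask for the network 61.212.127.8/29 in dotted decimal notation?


/29 means 29 network bits, 3 host bits
Binary: 11111111111111111111111111111000
Mask: 255.255.255.248


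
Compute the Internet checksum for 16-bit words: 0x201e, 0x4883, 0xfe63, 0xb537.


Sum all words (with carry folding):
+ 0x201e = 0x201e
+ 0x4883 = 0x68a1
+ 0xfe63 = 0x6705
+ 0xb537 = 0x1c3d
One's complement: ~0x1c3d
Checksum = 0xe3c2


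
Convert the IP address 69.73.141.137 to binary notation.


69 = 01000101
73 = 01001001
141 = 10001101
137 = 10001001
Binary: 01000101.01001001.10001101.10001001


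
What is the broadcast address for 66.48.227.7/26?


Network: 66.48.227.0/26
Host bits = 6
Set all host bits to 1:
Broadcast: 66.48.227.63


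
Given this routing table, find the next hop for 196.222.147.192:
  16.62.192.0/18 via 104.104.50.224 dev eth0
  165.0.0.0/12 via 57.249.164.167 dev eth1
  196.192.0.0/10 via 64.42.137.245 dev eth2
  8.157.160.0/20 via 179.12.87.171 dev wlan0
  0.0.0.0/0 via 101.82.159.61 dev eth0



Longest prefix match for 196.222.147.192:
  /18 16.62.192.0: no
  /12 165.0.0.0: no
  /10 196.192.0.0: MATCH
  /20 8.157.160.0: no
  /0 0.0.0.0: MATCH
Selected: next-hop 64.42.137.245 via eth2 (matched /10)


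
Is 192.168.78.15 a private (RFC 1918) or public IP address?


RFC 1918 private ranges:
  10.0.0.0/8 (10.0.0.0 - 10.255.255.255)
  172.16.0.0/12 (172.16.0.0 - 172.31.255.255)
  192.168.0.0/16 (192.168.0.0 - 192.168.255.255)
Private (in 192.168.0.0/16)


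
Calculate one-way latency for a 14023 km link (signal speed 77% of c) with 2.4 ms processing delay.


Speed = 0.77 * 3e5 km/s = 231000 km/s
Propagation delay = 14023 / 231000 = 0.0607 s = 60.7056 ms
Processing delay = 2.4 ms
Total one-way latency = 63.1056 ms
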